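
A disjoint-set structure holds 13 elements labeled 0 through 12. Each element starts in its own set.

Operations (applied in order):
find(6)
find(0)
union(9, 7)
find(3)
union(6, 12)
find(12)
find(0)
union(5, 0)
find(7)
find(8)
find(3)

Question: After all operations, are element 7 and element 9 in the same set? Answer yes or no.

Answer: yes

Derivation:
Step 1: find(6) -> no change; set of 6 is {6}
Step 2: find(0) -> no change; set of 0 is {0}
Step 3: union(9, 7) -> merged; set of 9 now {7, 9}
Step 4: find(3) -> no change; set of 3 is {3}
Step 5: union(6, 12) -> merged; set of 6 now {6, 12}
Step 6: find(12) -> no change; set of 12 is {6, 12}
Step 7: find(0) -> no change; set of 0 is {0}
Step 8: union(5, 0) -> merged; set of 5 now {0, 5}
Step 9: find(7) -> no change; set of 7 is {7, 9}
Step 10: find(8) -> no change; set of 8 is {8}
Step 11: find(3) -> no change; set of 3 is {3}
Set of 7: {7, 9}; 9 is a member.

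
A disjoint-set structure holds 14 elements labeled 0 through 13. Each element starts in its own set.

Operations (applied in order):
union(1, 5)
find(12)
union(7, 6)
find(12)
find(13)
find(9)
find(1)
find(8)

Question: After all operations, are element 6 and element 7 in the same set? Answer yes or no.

Answer: yes

Derivation:
Step 1: union(1, 5) -> merged; set of 1 now {1, 5}
Step 2: find(12) -> no change; set of 12 is {12}
Step 3: union(7, 6) -> merged; set of 7 now {6, 7}
Step 4: find(12) -> no change; set of 12 is {12}
Step 5: find(13) -> no change; set of 13 is {13}
Step 6: find(9) -> no change; set of 9 is {9}
Step 7: find(1) -> no change; set of 1 is {1, 5}
Step 8: find(8) -> no change; set of 8 is {8}
Set of 6: {6, 7}; 7 is a member.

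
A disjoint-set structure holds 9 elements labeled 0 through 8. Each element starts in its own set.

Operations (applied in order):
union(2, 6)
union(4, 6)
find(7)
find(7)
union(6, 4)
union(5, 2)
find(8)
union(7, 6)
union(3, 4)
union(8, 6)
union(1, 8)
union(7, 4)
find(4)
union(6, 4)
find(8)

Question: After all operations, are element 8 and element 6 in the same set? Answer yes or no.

Answer: yes

Derivation:
Step 1: union(2, 6) -> merged; set of 2 now {2, 6}
Step 2: union(4, 6) -> merged; set of 4 now {2, 4, 6}
Step 3: find(7) -> no change; set of 7 is {7}
Step 4: find(7) -> no change; set of 7 is {7}
Step 5: union(6, 4) -> already same set; set of 6 now {2, 4, 6}
Step 6: union(5, 2) -> merged; set of 5 now {2, 4, 5, 6}
Step 7: find(8) -> no change; set of 8 is {8}
Step 8: union(7, 6) -> merged; set of 7 now {2, 4, 5, 6, 7}
Step 9: union(3, 4) -> merged; set of 3 now {2, 3, 4, 5, 6, 7}
Step 10: union(8, 6) -> merged; set of 8 now {2, 3, 4, 5, 6, 7, 8}
Step 11: union(1, 8) -> merged; set of 1 now {1, 2, 3, 4, 5, 6, 7, 8}
Step 12: union(7, 4) -> already same set; set of 7 now {1, 2, 3, 4, 5, 6, 7, 8}
Step 13: find(4) -> no change; set of 4 is {1, 2, 3, 4, 5, 6, 7, 8}
Step 14: union(6, 4) -> already same set; set of 6 now {1, 2, 3, 4, 5, 6, 7, 8}
Step 15: find(8) -> no change; set of 8 is {1, 2, 3, 4, 5, 6, 7, 8}
Set of 8: {1, 2, 3, 4, 5, 6, 7, 8}; 6 is a member.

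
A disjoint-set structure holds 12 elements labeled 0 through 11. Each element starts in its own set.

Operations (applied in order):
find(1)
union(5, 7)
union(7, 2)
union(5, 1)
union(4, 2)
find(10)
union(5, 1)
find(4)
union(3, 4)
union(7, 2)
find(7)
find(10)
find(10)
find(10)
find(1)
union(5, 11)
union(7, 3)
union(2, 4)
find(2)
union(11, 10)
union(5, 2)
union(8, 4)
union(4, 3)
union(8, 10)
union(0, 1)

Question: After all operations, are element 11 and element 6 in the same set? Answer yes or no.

Step 1: find(1) -> no change; set of 1 is {1}
Step 2: union(5, 7) -> merged; set of 5 now {5, 7}
Step 3: union(7, 2) -> merged; set of 7 now {2, 5, 7}
Step 4: union(5, 1) -> merged; set of 5 now {1, 2, 5, 7}
Step 5: union(4, 2) -> merged; set of 4 now {1, 2, 4, 5, 7}
Step 6: find(10) -> no change; set of 10 is {10}
Step 7: union(5, 1) -> already same set; set of 5 now {1, 2, 4, 5, 7}
Step 8: find(4) -> no change; set of 4 is {1, 2, 4, 5, 7}
Step 9: union(3, 4) -> merged; set of 3 now {1, 2, 3, 4, 5, 7}
Step 10: union(7, 2) -> already same set; set of 7 now {1, 2, 3, 4, 5, 7}
Step 11: find(7) -> no change; set of 7 is {1, 2, 3, 4, 5, 7}
Step 12: find(10) -> no change; set of 10 is {10}
Step 13: find(10) -> no change; set of 10 is {10}
Step 14: find(10) -> no change; set of 10 is {10}
Step 15: find(1) -> no change; set of 1 is {1, 2, 3, 4, 5, 7}
Step 16: union(5, 11) -> merged; set of 5 now {1, 2, 3, 4, 5, 7, 11}
Step 17: union(7, 3) -> already same set; set of 7 now {1, 2, 3, 4, 5, 7, 11}
Step 18: union(2, 4) -> already same set; set of 2 now {1, 2, 3, 4, 5, 7, 11}
Step 19: find(2) -> no change; set of 2 is {1, 2, 3, 4, 5, 7, 11}
Step 20: union(11, 10) -> merged; set of 11 now {1, 2, 3, 4, 5, 7, 10, 11}
Step 21: union(5, 2) -> already same set; set of 5 now {1, 2, 3, 4, 5, 7, 10, 11}
Step 22: union(8, 4) -> merged; set of 8 now {1, 2, 3, 4, 5, 7, 8, 10, 11}
Step 23: union(4, 3) -> already same set; set of 4 now {1, 2, 3, 4, 5, 7, 8, 10, 11}
Step 24: union(8, 10) -> already same set; set of 8 now {1, 2, 3, 4, 5, 7, 8, 10, 11}
Step 25: union(0, 1) -> merged; set of 0 now {0, 1, 2, 3, 4, 5, 7, 8, 10, 11}
Set of 11: {0, 1, 2, 3, 4, 5, 7, 8, 10, 11}; 6 is not a member.

Answer: no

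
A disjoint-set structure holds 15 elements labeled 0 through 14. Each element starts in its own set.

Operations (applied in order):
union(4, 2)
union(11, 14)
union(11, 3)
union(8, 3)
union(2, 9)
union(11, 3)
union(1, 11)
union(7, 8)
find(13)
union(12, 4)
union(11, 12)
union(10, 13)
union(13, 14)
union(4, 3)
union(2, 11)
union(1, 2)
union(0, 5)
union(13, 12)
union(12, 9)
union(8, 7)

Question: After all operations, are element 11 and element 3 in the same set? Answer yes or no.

Answer: yes

Derivation:
Step 1: union(4, 2) -> merged; set of 4 now {2, 4}
Step 2: union(11, 14) -> merged; set of 11 now {11, 14}
Step 3: union(11, 3) -> merged; set of 11 now {3, 11, 14}
Step 4: union(8, 3) -> merged; set of 8 now {3, 8, 11, 14}
Step 5: union(2, 9) -> merged; set of 2 now {2, 4, 9}
Step 6: union(11, 3) -> already same set; set of 11 now {3, 8, 11, 14}
Step 7: union(1, 11) -> merged; set of 1 now {1, 3, 8, 11, 14}
Step 8: union(7, 8) -> merged; set of 7 now {1, 3, 7, 8, 11, 14}
Step 9: find(13) -> no change; set of 13 is {13}
Step 10: union(12, 4) -> merged; set of 12 now {2, 4, 9, 12}
Step 11: union(11, 12) -> merged; set of 11 now {1, 2, 3, 4, 7, 8, 9, 11, 12, 14}
Step 12: union(10, 13) -> merged; set of 10 now {10, 13}
Step 13: union(13, 14) -> merged; set of 13 now {1, 2, 3, 4, 7, 8, 9, 10, 11, 12, 13, 14}
Step 14: union(4, 3) -> already same set; set of 4 now {1, 2, 3, 4, 7, 8, 9, 10, 11, 12, 13, 14}
Step 15: union(2, 11) -> already same set; set of 2 now {1, 2, 3, 4, 7, 8, 9, 10, 11, 12, 13, 14}
Step 16: union(1, 2) -> already same set; set of 1 now {1, 2, 3, 4, 7, 8, 9, 10, 11, 12, 13, 14}
Step 17: union(0, 5) -> merged; set of 0 now {0, 5}
Step 18: union(13, 12) -> already same set; set of 13 now {1, 2, 3, 4, 7, 8, 9, 10, 11, 12, 13, 14}
Step 19: union(12, 9) -> already same set; set of 12 now {1, 2, 3, 4, 7, 8, 9, 10, 11, 12, 13, 14}
Step 20: union(8, 7) -> already same set; set of 8 now {1, 2, 3, 4, 7, 8, 9, 10, 11, 12, 13, 14}
Set of 11: {1, 2, 3, 4, 7, 8, 9, 10, 11, 12, 13, 14}; 3 is a member.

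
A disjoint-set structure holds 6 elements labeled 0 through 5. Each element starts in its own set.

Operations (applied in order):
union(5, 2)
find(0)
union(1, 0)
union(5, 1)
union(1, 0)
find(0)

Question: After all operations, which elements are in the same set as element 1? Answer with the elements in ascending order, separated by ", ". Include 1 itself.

Answer: 0, 1, 2, 5

Derivation:
Step 1: union(5, 2) -> merged; set of 5 now {2, 5}
Step 2: find(0) -> no change; set of 0 is {0}
Step 3: union(1, 0) -> merged; set of 1 now {0, 1}
Step 4: union(5, 1) -> merged; set of 5 now {0, 1, 2, 5}
Step 5: union(1, 0) -> already same set; set of 1 now {0, 1, 2, 5}
Step 6: find(0) -> no change; set of 0 is {0, 1, 2, 5}
Component of 1: {0, 1, 2, 5}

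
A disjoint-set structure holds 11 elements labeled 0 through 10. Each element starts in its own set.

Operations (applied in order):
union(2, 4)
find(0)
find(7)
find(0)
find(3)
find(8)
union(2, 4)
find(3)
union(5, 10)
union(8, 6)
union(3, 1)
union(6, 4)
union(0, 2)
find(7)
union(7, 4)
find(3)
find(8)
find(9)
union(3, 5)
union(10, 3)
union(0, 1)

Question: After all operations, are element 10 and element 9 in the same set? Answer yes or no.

Step 1: union(2, 4) -> merged; set of 2 now {2, 4}
Step 2: find(0) -> no change; set of 0 is {0}
Step 3: find(7) -> no change; set of 7 is {7}
Step 4: find(0) -> no change; set of 0 is {0}
Step 5: find(3) -> no change; set of 3 is {3}
Step 6: find(8) -> no change; set of 8 is {8}
Step 7: union(2, 4) -> already same set; set of 2 now {2, 4}
Step 8: find(3) -> no change; set of 3 is {3}
Step 9: union(5, 10) -> merged; set of 5 now {5, 10}
Step 10: union(8, 6) -> merged; set of 8 now {6, 8}
Step 11: union(3, 1) -> merged; set of 3 now {1, 3}
Step 12: union(6, 4) -> merged; set of 6 now {2, 4, 6, 8}
Step 13: union(0, 2) -> merged; set of 0 now {0, 2, 4, 6, 8}
Step 14: find(7) -> no change; set of 7 is {7}
Step 15: union(7, 4) -> merged; set of 7 now {0, 2, 4, 6, 7, 8}
Step 16: find(3) -> no change; set of 3 is {1, 3}
Step 17: find(8) -> no change; set of 8 is {0, 2, 4, 6, 7, 8}
Step 18: find(9) -> no change; set of 9 is {9}
Step 19: union(3, 5) -> merged; set of 3 now {1, 3, 5, 10}
Step 20: union(10, 3) -> already same set; set of 10 now {1, 3, 5, 10}
Step 21: union(0, 1) -> merged; set of 0 now {0, 1, 2, 3, 4, 5, 6, 7, 8, 10}
Set of 10: {0, 1, 2, 3, 4, 5, 6, 7, 8, 10}; 9 is not a member.

Answer: no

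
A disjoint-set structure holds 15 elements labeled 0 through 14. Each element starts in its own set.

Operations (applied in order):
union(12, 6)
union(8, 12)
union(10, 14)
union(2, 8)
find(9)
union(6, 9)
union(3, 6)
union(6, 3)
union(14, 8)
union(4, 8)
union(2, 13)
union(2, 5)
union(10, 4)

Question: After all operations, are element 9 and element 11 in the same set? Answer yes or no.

Step 1: union(12, 6) -> merged; set of 12 now {6, 12}
Step 2: union(8, 12) -> merged; set of 8 now {6, 8, 12}
Step 3: union(10, 14) -> merged; set of 10 now {10, 14}
Step 4: union(2, 8) -> merged; set of 2 now {2, 6, 8, 12}
Step 5: find(9) -> no change; set of 9 is {9}
Step 6: union(6, 9) -> merged; set of 6 now {2, 6, 8, 9, 12}
Step 7: union(3, 6) -> merged; set of 3 now {2, 3, 6, 8, 9, 12}
Step 8: union(6, 3) -> already same set; set of 6 now {2, 3, 6, 8, 9, 12}
Step 9: union(14, 8) -> merged; set of 14 now {2, 3, 6, 8, 9, 10, 12, 14}
Step 10: union(4, 8) -> merged; set of 4 now {2, 3, 4, 6, 8, 9, 10, 12, 14}
Step 11: union(2, 13) -> merged; set of 2 now {2, 3, 4, 6, 8, 9, 10, 12, 13, 14}
Step 12: union(2, 5) -> merged; set of 2 now {2, 3, 4, 5, 6, 8, 9, 10, 12, 13, 14}
Step 13: union(10, 4) -> already same set; set of 10 now {2, 3, 4, 5, 6, 8, 9, 10, 12, 13, 14}
Set of 9: {2, 3, 4, 5, 6, 8, 9, 10, 12, 13, 14}; 11 is not a member.

Answer: no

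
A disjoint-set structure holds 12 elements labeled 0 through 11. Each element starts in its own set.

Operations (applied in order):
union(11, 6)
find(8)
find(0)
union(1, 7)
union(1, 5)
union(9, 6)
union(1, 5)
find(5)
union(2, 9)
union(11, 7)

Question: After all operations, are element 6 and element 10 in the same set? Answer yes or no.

Answer: no

Derivation:
Step 1: union(11, 6) -> merged; set of 11 now {6, 11}
Step 2: find(8) -> no change; set of 8 is {8}
Step 3: find(0) -> no change; set of 0 is {0}
Step 4: union(1, 7) -> merged; set of 1 now {1, 7}
Step 5: union(1, 5) -> merged; set of 1 now {1, 5, 7}
Step 6: union(9, 6) -> merged; set of 9 now {6, 9, 11}
Step 7: union(1, 5) -> already same set; set of 1 now {1, 5, 7}
Step 8: find(5) -> no change; set of 5 is {1, 5, 7}
Step 9: union(2, 9) -> merged; set of 2 now {2, 6, 9, 11}
Step 10: union(11, 7) -> merged; set of 11 now {1, 2, 5, 6, 7, 9, 11}
Set of 6: {1, 2, 5, 6, 7, 9, 11}; 10 is not a member.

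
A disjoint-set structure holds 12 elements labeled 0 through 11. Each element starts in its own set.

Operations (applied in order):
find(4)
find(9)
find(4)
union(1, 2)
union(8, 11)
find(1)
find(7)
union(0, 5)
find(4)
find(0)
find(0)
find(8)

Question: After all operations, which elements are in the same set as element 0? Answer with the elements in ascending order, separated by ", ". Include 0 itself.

Answer: 0, 5

Derivation:
Step 1: find(4) -> no change; set of 4 is {4}
Step 2: find(9) -> no change; set of 9 is {9}
Step 3: find(4) -> no change; set of 4 is {4}
Step 4: union(1, 2) -> merged; set of 1 now {1, 2}
Step 5: union(8, 11) -> merged; set of 8 now {8, 11}
Step 6: find(1) -> no change; set of 1 is {1, 2}
Step 7: find(7) -> no change; set of 7 is {7}
Step 8: union(0, 5) -> merged; set of 0 now {0, 5}
Step 9: find(4) -> no change; set of 4 is {4}
Step 10: find(0) -> no change; set of 0 is {0, 5}
Step 11: find(0) -> no change; set of 0 is {0, 5}
Step 12: find(8) -> no change; set of 8 is {8, 11}
Component of 0: {0, 5}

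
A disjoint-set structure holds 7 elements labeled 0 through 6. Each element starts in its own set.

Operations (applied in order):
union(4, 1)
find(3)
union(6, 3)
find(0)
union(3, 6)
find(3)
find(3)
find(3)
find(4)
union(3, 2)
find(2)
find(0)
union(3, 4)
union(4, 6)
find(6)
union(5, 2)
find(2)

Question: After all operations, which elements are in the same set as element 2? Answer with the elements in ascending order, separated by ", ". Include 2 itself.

Answer: 1, 2, 3, 4, 5, 6

Derivation:
Step 1: union(4, 1) -> merged; set of 4 now {1, 4}
Step 2: find(3) -> no change; set of 3 is {3}
Step 3: union(6, 3) -> merged; set of 6 now {3, 6}
Step 4: find(0) -> no change; set of 0 is {0}
Step 5: union(3, 6) -> already same set; set of 3 now {3, 6}
Step 6: find(3) -> no change; set of 3 is {3, 6}
Step 7: find(3) -> no change; set of 3 is {3, 6}
Step 8: find(3) -> no change; set of 3 is {3, 6}
Step 9: find(4) -> no change; set of 4 is {1, 4}
Step 10: union(3, 2) -> merged; set of 3 now {2, 3, 6}
Step 11: find(2) -> no change; set of 2 is {2, 3, 6}
Step 12: find(0) -> no change; set of 0 is {0}
Step 13: union(3, 4) -> merged; set of 3 now {1, 2, 3, 4, 6}
Step 14: union(4, 6) -> already same set; set of 4 now {1, 2, 3, 4, 6}
Step 15: find(6) -> no change; set of 6 is {1, 2, 3, 4, 6}
Step 16: union(5, 2) -> merged; set of 5 now {1, 2, 3, 4, 5, 6}
Step 17: find(2) -> no change; set of 2 is {1, 2, 3, 4, 5, 6}
Component of 2: {1, 2, 3, 4, 5, 6}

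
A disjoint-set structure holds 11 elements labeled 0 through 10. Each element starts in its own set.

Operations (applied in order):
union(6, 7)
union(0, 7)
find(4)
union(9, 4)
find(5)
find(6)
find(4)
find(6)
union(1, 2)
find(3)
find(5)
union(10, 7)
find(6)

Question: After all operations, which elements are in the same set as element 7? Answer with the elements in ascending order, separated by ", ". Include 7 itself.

Answer: 0, 6, 7, 10

Derivation:
Step 1: union(6, 7) -> merged; set of 6 now {6, 7}
Step 2: union(0, 7) -> merged; set of 0 now {0, 6, 7}
Step 3: find(4) -> no change; set of 4 is {4}
Step 4: union(9, 4) -> merged; set of 9 now {4, 9}
Step 5: find(5) -> no change; set of 5 is {5}
Step 6: find(6) -> no change; set of 6 is {0, 6, 7}
Step 7: find(4) -> no change; set of 4 is {4, 9}
Step 8: find(6) -> no change; set of 6 is {0, 6, 7}
Step 9: union(1, 2) -> merged; set of 1 now {1, 2}
Step 10: find(3) -> no change; set of 3 is {3}
Step 11: find(5) -> no change; set of 5 is {5}
Step 12: union(10, 7) -> merged; set of 10 now {0, 6, 7, 10}
Step 13: find(6) -> no change; set of 6 is {0, 6, 7, 10}
Component of 7: {0, 6, 7, 10}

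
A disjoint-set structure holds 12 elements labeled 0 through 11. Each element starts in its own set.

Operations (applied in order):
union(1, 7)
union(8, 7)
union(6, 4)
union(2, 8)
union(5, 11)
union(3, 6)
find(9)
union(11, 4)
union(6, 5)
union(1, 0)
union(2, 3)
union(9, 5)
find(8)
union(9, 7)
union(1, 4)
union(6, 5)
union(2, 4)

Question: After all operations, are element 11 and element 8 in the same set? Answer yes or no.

Answer: yes

Derivation:
Step 1: union(1, 7) -> merged; set of 1 now {1, 7}
Step 2: union(8, 7) -> merged; set of 8 now {1, 7, 8}
Step 3: union(6, 4) -> merged; set of 6 now {4, 6}
Step 4: union(2, 8) -> merged; set of 2 now {1, 2, 7, 8}
Step 5: union(5, 11) -> merged; set of 5 now {5, 11}
Step 6: union(3, 6) -> merged; set of 3 now {3, 4, 6}
Step 7: find(9) -> no change; set of 9 is {9}
Step 8: union(11, 4) -> merged; set of 11 now {3, 4, 5, 6, 11}
Step 9: union(6, 5) -> already same set; set of 6 now {3, 4, 5, 6, 11}
Step 10: union(1, 0) -> merged; set of 1 now {0, 1, 2, 7, 8}
Step 11: union(2, 3) -> merged; set of 2 now {0, 1, 2, 3, 4, 5, 6, 7, 8, 11}
Step 12: union(9, 5) -> merged; set of 9 now {0, 1, 2, 3, 4, 5, 6, 7, 8, 9, 11}
Step 13: find(8) -> no change; set of 8 is {0, 1, 2, 3, 4, 5, 6, 7, 8, 9, 11}
Step 14: union(9, 7) -> already same set; set of 9 now {0, 1, 2, 3, 4, 5, 6, 7, 8, 9, 11}
Step 15: union(1, 4) -> already same set; set of 1 now {0, 1, 2, 3, 4, 5, 6, 7, 8, 9, 11}
Step 16: union(6, 5) -> already same set; set of 6 now {0, 1, 2, 3, 4, 5, 6, 7, 8, 9, 11}
Step 17: union(2, 4) -> already same set; set of 2 now {0, 1, 2, 3, 4, 5, 6, 7, 8, 9, 11}
Set of 11: {0, 1, 2, 3, 4, 5, 6, 7, 8, 9, 11}; 8 is a member.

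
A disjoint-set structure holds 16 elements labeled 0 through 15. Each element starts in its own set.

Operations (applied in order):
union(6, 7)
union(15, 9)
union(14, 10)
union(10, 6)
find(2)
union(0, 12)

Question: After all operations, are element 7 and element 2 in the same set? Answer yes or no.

Answer: no

Derivation:
Step 1: union(6, 7) -> merged; set of 6 now {6, 7}
Step 2: union(15, 9) -> merged; set of 15 now {9, 15}
Step 3: union(14, 10) -> merged; set of 14 now {10, 14}
Step 4: union(10, 6) -> merged; set of 10 now {6, 7, 10, 14}
Step 5: find(2) -> no change; set of 2 is {2}
Step 6: union(0, 12) -> merged; set of 0 now {0, 12}
Set of 7: {6, 7, 10, 14}; 2 is not a member.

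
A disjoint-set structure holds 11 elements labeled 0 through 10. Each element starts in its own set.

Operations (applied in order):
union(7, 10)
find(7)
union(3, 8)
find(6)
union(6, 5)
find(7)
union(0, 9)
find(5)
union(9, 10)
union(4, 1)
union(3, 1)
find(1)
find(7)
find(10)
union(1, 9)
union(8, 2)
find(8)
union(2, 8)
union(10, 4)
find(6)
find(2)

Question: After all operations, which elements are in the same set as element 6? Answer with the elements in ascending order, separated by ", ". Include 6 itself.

Step 1: union(7, 10) -> merged; set of 7 now {7, 10}
Step 2: find(7) -> no change; set of 7 is {7, 10}
Step 3: union(3, 8) -> merged; set of 3 now {3, 8}
Step 4: find(6) -> no change; set of 6 is {6}
Step 5: union(6, 5) -> merged; set of 6 now {5, 6}
Step 6: find(7) -> no change; set of 7 is {7, 10}
Step 7: union(0, 9) -> merged; set of 0 now {0, 9}
Step 8: find(5) -> no change; set of 5 is {5, 6}
Step 9: union(9, 10) -> merged; set of 9 now {0, 7, 9, 10}
Step 10: union(4, 1) -> merged; set of 4 now {1, 4}
Step 11: union(3, 1) -> merged; set of 3 now {1, 3, 4, 8}
Step 12: find(1) -> no change; set of 1 is {1, 3, 4, 8}
Step 13: find(7) -> no change; set of 7 is {0, 7, 9, 10}
Step 14: find(10) -> no change; set of 10 is {0, 7, 9, 10}
Step 15: union(1, 9) -> merged; set of 1 now {0, 1, 3, 4, 7, 8, 9, 10}
Step 16: union(8, 2) -> merged; set of 8 now {0, 1, 2, 3, 4, 7, 8, 9, 10}
Step 17: find(8) -> no change; set of 8 is {0, 1, 2, 3, 4, 7, 8, 9, 10}
Step 18: union(2, 8) -> already same set; set of 2 now {0, 1, 2, 3, 4, 7, 8, 9, 10}
Step 19: union(10, 4) -> already same set; set of 10 now {0, 1, 2, 3, 4, 7, 8, 9, 10}
Step 20: find(6) -> no change; set of 6 is {5, 6}
Step 21: find(2) -> no change; set of 2 is {0, 1, 2, 3, 4, 7, 8, 9, 10}
Component of 6: {5, 6}

Answer: 5, 6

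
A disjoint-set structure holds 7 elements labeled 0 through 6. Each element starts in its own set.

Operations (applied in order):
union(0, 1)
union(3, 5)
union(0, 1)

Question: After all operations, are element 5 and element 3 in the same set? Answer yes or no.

Answer: yes

Derivation:
Step 1: union(0, 1) -> merged; set of 0 now {0, 1}
Step 2: union(3, 5) -> merged; set of 3 now {3, 5}
Step 3: union(0, 1) -> already same set; set of 0 now {0, 1}
Set of 5: {3, 5}; 3 is a member.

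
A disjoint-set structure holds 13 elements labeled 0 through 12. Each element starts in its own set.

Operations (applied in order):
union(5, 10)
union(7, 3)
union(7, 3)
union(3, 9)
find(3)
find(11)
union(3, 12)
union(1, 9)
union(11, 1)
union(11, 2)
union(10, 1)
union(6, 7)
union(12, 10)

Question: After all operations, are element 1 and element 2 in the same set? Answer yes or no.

Step 1: union(5, 10) -> merged; set of 5 now {5, 10}
Step 2: union(7, 3) -> merged; set of 7 now {3, 7}
Step 3: union(7, 3) -> already same set; set of 7 now {3, 7}
Step 4: union(3, 9) -> merged; set of 3 now {3, 7, 9}
Step 5: find(3) -> no change; set of 3 is {3, 7, 9}
Step 6: find(11) -> no change; set of 11 is {11}
Step 7: union(3, 12) -> merged; set of 3 now {3, 7, 9, 12}
Step 8: union(1, 9) -> merged; set of 1 now {1, 3, 7, 9, 12}
Step 9: union(11, 1) -> merged; set of 11 now {1, 3, 7, 9, 11, 12}
Step 10: union(11, 2) -> merged; set of 11 now {1, 2, 3, 7, 9, 11, 12}
Step 11: union(10, 1) -> merged; set of 10 now {1, 2, 3, 5, 7, 9, 10, 11, 12}
Step 12: union(6, 7) -> merged; set of 6 now {1, 2, 3, 5, 6, 7, 9, 10, 11, 12}
Step 13: union(12, 10) -> already same set; set of 12 now {1, 2, 3, 5, 6, 7, 9, 10, 11, 12}
Set of 1: {1, 2, 3, 5, 6, 7, 9, 10, 11, 12}; 2 is a member.

Answer: yes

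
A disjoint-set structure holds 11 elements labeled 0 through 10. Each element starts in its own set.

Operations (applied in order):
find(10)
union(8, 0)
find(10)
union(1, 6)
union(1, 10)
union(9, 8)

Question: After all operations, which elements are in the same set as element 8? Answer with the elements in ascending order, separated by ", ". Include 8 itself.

Answer: 0, 8, 9

Derivation:
Step 1: find(10) -> no change; set of 10 is {10}
Step 2: union(8, 0) -> merged; set of 8 now {0, 8}
Step 3: find(10) -> no change; set of 10 is {10}
Step 4: union(1, 6) -> merged; set of 1 now {1, 6}
Step 5: union(1, 10) -> merged; set of 1 now {1, 6, 10}
Step 6: union(9, 8) -> merged; set of 9 now {0, 8, 9}
Component of 8: {0, 8, 9}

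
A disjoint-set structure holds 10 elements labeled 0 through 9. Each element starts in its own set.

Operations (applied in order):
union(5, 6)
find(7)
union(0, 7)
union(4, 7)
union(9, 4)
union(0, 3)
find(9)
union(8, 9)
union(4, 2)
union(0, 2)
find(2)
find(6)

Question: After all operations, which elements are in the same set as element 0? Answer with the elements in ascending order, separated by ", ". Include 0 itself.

Step 1: union(5, 6) -> merged; set of 5 now {5, 6}
Step 2: find(7) -> no change; set of 7 is {7}
Step 3: union(0, 7) -> merged; set of 0 now {0, 7}
Step 4: union(4, 7) -> merged; set of 4 now {0, 4, 7}
Step 5: union(9, 4) -> merged; set of 9 now {0, 4, 7, 9}
Step 6: union(0, 3) -> merged; set of 0 now {0, 3, 4, 7, 9}
Step 7: find(9) -> no change; set of 9 is {0, 3, 4, 7, 9}
Step 8: union(8, 9) -> merged; set of 8 now {0, 3, 4, 7, 8, 9}
Step 9: union(4, 2) -> merged; set of 4 now {0, 2, 3, 4, 7, 8, 9}
Step 10: union(0, 2) -> already same set; set of 0 now {0, 2, 3, 4, 7, 8, 9}
Step 11: find(2) -> no change; set of 2 is {0, 2, 3, 4, 7, 8, 9}
Step 12: find(6) -> no change; set of 6 is {5, 6}
Component of 0: {0, 2, 3, 4, 7, 8, 9}

Answer: 0, 2, 3, 4, 7, 8, 9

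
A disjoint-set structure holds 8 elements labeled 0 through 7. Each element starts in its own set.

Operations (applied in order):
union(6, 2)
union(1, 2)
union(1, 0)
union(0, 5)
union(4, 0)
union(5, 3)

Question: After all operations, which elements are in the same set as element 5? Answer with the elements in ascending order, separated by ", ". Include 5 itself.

Answer: 0, 1, 2, 3, 4, 5, 6

Derivation:
Step 1: union(6, 2) -> merged; set of 6 now {2, 6}
Step 2: union(1, 2) -> merged; set of 1 now {1, 2, 6}
Step 3: union(1, 0) -> merged; set of 1 now {0, 1, 2, 6}
Step 4: union(0, 5) -> merged; set of 0 now {0, 1, 2, 5, 6}
Step 5: union(4, 0) -> merged; set of 4 now {0, 1, 2, 4, 5, 6}
Step 6: union(5, 3) -> merged; set of 5 now {0, 1, 2, 3, 4, 5, 6}
Component of 5: {0, 1, 2, 3, 4, 5, 6}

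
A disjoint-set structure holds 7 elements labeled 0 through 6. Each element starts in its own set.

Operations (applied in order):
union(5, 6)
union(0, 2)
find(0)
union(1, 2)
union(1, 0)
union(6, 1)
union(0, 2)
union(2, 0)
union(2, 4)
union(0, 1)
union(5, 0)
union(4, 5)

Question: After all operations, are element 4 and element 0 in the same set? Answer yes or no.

Step 1: union(5, 6) -> merged; set of 5 now {5, 6}
Step 2: union(0, 2) -> merged; set of 0 now {0, 2}
Step 3: find(0) -> no change; set of 0 is {0, 2}
Step 4: union(1, 2) -> merged; set of 1 now {0, 1, 2}
Step 5: union(1, 0) -> already same set; set of 1 now {0, 1, 2}
Step 6: union(6, 1) -> merged; set of 6 now {0, 1, 2, 5, 6}
Step 7: union(0, 2) -> already same set; set of 0 now {0, 1, 2, 5, 6}
Step 8: union(2, 0) -> already same set; set of 2 now {0, 1, 2, 5, 6}
Step 9: union(2, 4) -> merged; set of 2 now {0, 1, 2, 4, 5, 6}
Step 10: union(0, 1) -> already same set; set of 0 now {0, 1, 2, 4, 5, 6}
Step 11: union(5, 0) -> already same set; set of 5 now {0, 1, 2, 4, 5, 6}
Step 12: union(4, 5) -> already same set; set of 4 now {0, 1, 2, 4, 5, 6}
Set of 4: {0, 1, 2, 4, 5, 6}; 0 is a member.

Answer: yes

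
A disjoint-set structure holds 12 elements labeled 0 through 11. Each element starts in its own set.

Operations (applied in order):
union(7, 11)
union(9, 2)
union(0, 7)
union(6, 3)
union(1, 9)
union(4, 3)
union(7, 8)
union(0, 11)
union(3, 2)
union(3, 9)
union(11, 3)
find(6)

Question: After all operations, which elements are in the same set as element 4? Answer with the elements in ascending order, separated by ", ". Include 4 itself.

Step 1: union(7, 11) -> merged; set of 7 now {7, 11}
Step 2: union(9, 2) -> merged; set of 9 now {2, 9}
Step 3: union(0, 7) -> merged; set of 0 now {0, 7, 11}
Step 4: union(6, 3) -> merged; set of 6 now {3, 6}
Step 5: union(1, 9) -> merged; set of 1 now {1, 2, 9}
Step 6: union(4, 3) -> merged; set of 4 now {3, 4, 6}
Step 7: union(7, 8) -> merged; set of 7 now {0, 7, 8, 11}
Step 8: union(0, 11) -> already same set; set of 0 now {0, 7, 8, 11}
Step 9: union(3, 2) -> merged; set of 3 now {1, 2, 3, 4, 6, 9}
Step 10: union(3, 9) -> already same set; set of 3 now {1, 2, 3, 4, 6, 9}
Step 11: union(11, 3) -> merged; set of 11 now {0, 1, 2, 3, 4, 6, 7, 8, 9, 11}
Step 12: find(6) -> no change; set of 6 is {0, 1, 2, 3, 4, 6, 7, 8, 9, 11}
Component of 4: {0, 1, 2, 3, 4, 6, 7, 8, 9, 11}

Answer: 0, 1, 2, 3, 4, 6, 7, 8, 9, 11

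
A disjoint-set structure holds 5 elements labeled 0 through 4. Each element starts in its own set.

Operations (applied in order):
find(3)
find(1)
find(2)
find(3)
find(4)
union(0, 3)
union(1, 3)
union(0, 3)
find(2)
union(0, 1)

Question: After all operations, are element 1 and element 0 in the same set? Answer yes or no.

Step 1: find(3) -> no change; set of 3 is {3}
Step 2: find(1) -> no change; set of 1 is {1}
Step 3: find(2) -> no change; set of 2 is {2}
Step 4: find(3) -> no change; set of 3 is {3}
Step 5: find(4) -> no change; set of 4 is {4}
Step 6: union(0, 3) -> merged; set of 0 now {0, 3}
Step 7: union(1, 3) -> merged; set of 1 now {0, 1, 3}
Step 8: union(0, 3) -> already same set; set of 0 now {0, 1, 3}
Step 9: find(2) -> no change; set of 2 is {2}
Step 10: union(0, 1) -> already same set; set of 0 now {0, 1, 3}
Set of 1: {0, 1, 3}; 0 is a member.

Answer: yes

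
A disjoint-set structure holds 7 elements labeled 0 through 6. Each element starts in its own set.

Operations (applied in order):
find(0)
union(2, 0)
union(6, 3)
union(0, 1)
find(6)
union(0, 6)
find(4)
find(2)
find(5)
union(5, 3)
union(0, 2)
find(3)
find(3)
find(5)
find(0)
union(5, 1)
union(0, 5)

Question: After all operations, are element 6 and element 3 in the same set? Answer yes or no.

Step 1: find(0) -> no change; set of 0 is {0}
Step 2: union(2, 0) -> merged; set of 2 now {0, 2}
Step 3: union(6, 3) -> merged; set of 6 now {3, 6}
Step 4: union(0, 1) -> merged; set of 0 now {0, 1, 2}
Step 5: find(6) -> no change; set of 6 is {3, 6}
Step 6: union(0, 6) -> merged; set of 0 now {0, 1, 2, 3, 6}
Step 7: find(4) -> no change; set of 4 is {4}
Step 8: find(2) -> no change; set of 2 is {0, 1, 2, 3, 6}
Step 9: find(5) -> no change; set of 5 is {5}
Step 10: union(5, 3) -> merged; set of 5 now {0, 1, 2, 3, 5, 6}
Step 11: union(0, 2) -> already same set; set of 0 now {0, 1, 2, 3, 5, 6}
Step 12: find(3) -> no change; set of 3 is {0, 1, 2, 3, 5, 6}
Step 13: find(3) -> no change; set of 3 is {0, 1, 2, 3, 5, 6}
Step 14: find(5) -> no change; set of 5 is {0, 1, 2, 3, 5, 6}
Step 15: find(0) -> no change; set of 0 is {0, 1, 2, 3, 5, 6}
Step 16: union(5, 1) -> already same set; set of 5 now {0, 1, 2, 3, 5, 6}
Step 17: union(0, 5) -> already same set; set of 0 now {0, 1, 2, 3, 5, 6}
Set of 6: {0, 1, 2, 3, 5, 6}; 3 is a member.

Answer: yes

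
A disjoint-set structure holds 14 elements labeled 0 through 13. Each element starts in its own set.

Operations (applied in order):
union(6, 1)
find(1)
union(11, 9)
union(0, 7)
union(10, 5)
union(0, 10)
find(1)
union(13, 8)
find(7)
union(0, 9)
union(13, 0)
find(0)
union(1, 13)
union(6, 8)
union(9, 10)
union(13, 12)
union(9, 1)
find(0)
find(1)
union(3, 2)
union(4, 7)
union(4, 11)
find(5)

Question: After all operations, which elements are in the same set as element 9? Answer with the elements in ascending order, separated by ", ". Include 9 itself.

Answer: 0, 1, 4, 5, 6, 7, 8, 9, 10, 11, 12, 13

Derivation:
Step 1: union(6, 1) -> merged; set of 6 now {1, 6}
Step 2: find(1) -> no change; set of 1 is {1, 6}
Step 3: union(11, 9) -> merged; set of 11 now {9, 11}
Step 4: union(0, 7) -> merged; set of 0 now {0, 7}
Step 5: union(10, 5) -> merged; set of 10 now {5, 10}
Step 6: union(0, 10) -> merged; set of 0 now {0, 5, 7, 10}
Step 7: find(1) -> no change; set of 1 is {1, 6}
Step 8: union(13, 8) -> merged; set of 13 now {8, 13}
Step 9: find(7) -> no change; set of 7 is {0, 5, 7, 10}
Step 10: union(0, 9) -> merged; set of 0 now {0, 5, 7, 9, 10, 11}
Step 11: union(13, 0) -> merged; set of 13 now {0, 5, 7, 8, 9, 10, 11, 13}
Step 12: find(0) -> no change; set of 0 is {0, 5, 7, 8, 9, 10, 11, 13}
Step 13: union(1, 13) -> merged; set of 1 now {0, 1, 5, 6, 7, 8, 9, 10, 11, 13}
Step 14: union(6, 8) -> already same set; set of 6 now {0, 1, 5, 6, 7, 8, 9, 10, 11, 13}
Step 15: union(9, 10) -> already same set; set of 9 now {0, 1, 5, 6, 7, 8, 9, 10, 11, 13}
Step 16: union(13, 12) -> merged; set of 13 now {0, 1, 5, 6, 7, 8, 9, 10, 11, 12, 13}
Step 17: union(9, 1) -> already same set; set of 9 now {0, 1, 5, 6, 7, 8, 9, 10, 11, 12, 13}
Step 18: find(0) -> no change; set of 0 is {0, 1, 5, 6, 7, 8, 9, 10, 11, 12, 13}
Step 19: find(1) -> no change; set of 1 is {0, 1, 5, 6, 7, 8, 9, 10, 11, 12, 13}
Step 20: union(3, 2) -> merged; set of 3 now {2, 3}
Step 21: union(4, 7) -> merged; set of 4 now {0, 1, 4, 5, 6, 7, 8, 9, 10, 11, 12, 13}
Step 22: union(4, 11) -> already same set; set of 4 now {0, 1, 4, 5, 6, 7, 8, 9, 10, 11, 12, 13}
Step 23: find(5) -> no change; set of 5 is {0, 1, 4, 5, 6, 7, 8, 9, 10, 11, 12, 13}
Component of 9: {0, 1, 4, 5, 6, 7, 8, 9, 10, 11, 12, 13}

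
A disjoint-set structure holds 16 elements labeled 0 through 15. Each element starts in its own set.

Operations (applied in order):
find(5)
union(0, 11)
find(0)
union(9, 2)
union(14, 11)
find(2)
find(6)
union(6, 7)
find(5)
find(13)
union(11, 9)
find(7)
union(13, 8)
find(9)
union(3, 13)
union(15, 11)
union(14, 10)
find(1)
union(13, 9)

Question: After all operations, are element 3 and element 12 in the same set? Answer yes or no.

Answer: no

Derivation:
Step 1: find(5) -> no change; set of 5 is {5}
Step 2: union(0, 11) -> merged; set of 0 now {0, 11}
Step 3: find(0) -> no change; set of 0 is {0, 11}
Step 4: union(9, 2) -> merged; set of 9 now {2, 9}
Step 5: union(14, 11) -> merged; set of 14 now {0, 11, 14}
Step 6: find(2) -> no change; set of 2 is {2, 9}
Step 7: find(6) -> no change; set of 6 is {6}
Step 8: union(6, 7) -> merged; set of 6 now {6, 7}
Step 9: find(5) -> no change; set of 5 is {5}
Step 10: find(13) -> no change; set of 13 is {13}
Step 11: union(11, 9) -> merged; set of 11 now {0, 2, 9, 11, 14}
Step 12: find(7) -> no change; set of 7 is {6, 7}
Step 13: union(13, 8) -> merged; set of 13 now {8, 13}
Step 14: find(9) -> no change; set of 9 is {0, 2, 9, 11, 14}
Step 15: union(3, 13) -> merged; set of 3 now {3, 8, 13}
Step 16: union(15, 11) -> merged; set of 15 now {0, 2, 9, 11, 14, 15}
Step 17: union(14, 10) -> merged; set of 14 now {0, 2, 9, 10, 11, 14, 15}
Step 18: find(1) -> no change; set of 1 is {1}
Step 19: union(13, 9) -> merged; set of 13 now {0, 2, 3, 8, 9, 10, 11, 13, 14, 15}
Set of 3: {0, 2, 3, 8, 9, 10, 11, 13, 14, 15}; 12 is not a member.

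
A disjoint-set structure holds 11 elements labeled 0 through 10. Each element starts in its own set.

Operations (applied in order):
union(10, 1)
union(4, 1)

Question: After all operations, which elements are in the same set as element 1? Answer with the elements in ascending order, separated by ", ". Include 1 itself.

Answer: 1, 4, 10

Derivation:
Step 1: union(10, 1) -> merged; set of 10 now {1, 10}
Step 2: union(4, 1) -> merged; set of 4 now {1, 4, 10}
Component of 1: {1, 4, 10}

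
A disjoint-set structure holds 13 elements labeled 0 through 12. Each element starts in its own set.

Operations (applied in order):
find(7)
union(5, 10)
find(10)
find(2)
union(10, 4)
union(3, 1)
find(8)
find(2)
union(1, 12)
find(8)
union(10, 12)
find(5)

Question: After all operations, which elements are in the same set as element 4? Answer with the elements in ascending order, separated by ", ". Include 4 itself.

Answer: 1, 3, 4, 5, 10, 12

Derivation:
Step 1: find(7) -> no change; set of 7 is {7}
Step 2: union(5, 10) -> merged; set of 5 now {5, 10}
Step 3: find(10) -> no change; set of 10 is {5, 10}
Step 4: find(2) -> no change; set of 2 is {2}
Step 5: union(10, 4) -> merged; set of 10 now {4, 5, 10}
Step 6: union(3, 1) -> merged; set of 3 now {1, 3}
Step 7: find(8) -> no change; set of 8 is {8}
Step 8: find(2) -> no change; set of 2 is {2}
Step 9: union(1, 12) -> merged; set of 1 now {1, 3, 12}
Step 10: find(8) -> no change; set of 8 is {8}
Step 11: union(10, 12) -> merged; set of 10 now {1, 3, 4, 5, 10, 12}
Step 12: find(5) -> no change; set of 5 is {1, 3, 4, 5, 10, 12}
Component of 4: {1, 3, 4, 5, 10, 12}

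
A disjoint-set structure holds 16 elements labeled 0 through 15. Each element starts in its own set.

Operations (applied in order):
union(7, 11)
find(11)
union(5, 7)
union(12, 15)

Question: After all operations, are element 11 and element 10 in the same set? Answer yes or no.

Step 1: union(7, 11) -> merged; set of 7 now {7, 11}
Step 2: find(11) -> no change; set of 11 is {7, 11}
Step 3: union(5, 7) -> merged; set of 5 now {5, 7, 11}
Step 4: union(12, 15) -> merged; set of 12 now {12, 15}
Set of 11: {5, 7, 11}; 10 is not a member.

Answer: no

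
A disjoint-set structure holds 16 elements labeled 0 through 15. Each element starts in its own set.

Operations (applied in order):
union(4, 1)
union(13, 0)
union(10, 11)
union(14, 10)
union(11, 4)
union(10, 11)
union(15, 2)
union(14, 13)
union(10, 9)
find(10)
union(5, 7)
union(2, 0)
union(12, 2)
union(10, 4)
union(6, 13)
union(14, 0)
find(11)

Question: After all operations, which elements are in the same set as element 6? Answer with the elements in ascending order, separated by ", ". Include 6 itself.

Step 1: union(4, 1) -> merged; set of 4 now {1, 4}
Step 2: union(13, 0) -> merged; set of 13 now {0, 13}
Step 3: union(10, 11) -> merged; set of 10 now {10, 11}
Step 4: union(14, 10) -> merged; set of 14 now {10, 11, 14}
Step 5: union(11, 4) -> merged; set of 11 now {1, 4, 10, 11, 14}
Step 6: union(10, 11) -> already same set; set of 10 now {1, 4, 10, 11, 14}
Step 7: union(15, 2) -> merged; set of 15 now {2, 15}
Step 8: union(14, 13) -> merged; set of 14 now {0, 1, 4, 10, 11, 13, 14}
Step 9: union(10, 9) -> merged; set of 10 now {0, 1, 4, 9, 10, 11, 13, 14}
Step 10: find(10) -> no change; set of 10 is {0, 1, 4, 9, 10, 11, 13, 14}
Step 11: union(5, 7) -> merged; set of 5 now {5, 7}
Step 12: union(2, 0) -> merged; set of 2 now {0, 1, 2, 4, 9, 10, 11, 13, 14, 15}
Step 13: union(12, 2) -> merged; set of 12 now {0, 1, 2, 4, 9, 10, 11, 12, 13, 14, 15}
Step 14: union(10, 4) -> already same set; set of 10 now {0, 1, 2, 4, 9, 10, 11, 12, 13, 14, 15}
Step 15: union(6, 13) -> merged; set of 6 now {0, 1, 2, 4, 6, 9, 10, 11, 12, 13, 14, 15}
Step 16: union(14, 0) -> already same set; set of 14 now {0, 1, 2, 4, 6, 9, 10, 11, 12, 13, 14, 15}
Step 17: find(11) -> no change; set of 11 is {0, 1, 2, 4, 6, 9, 10, 11, 12, 13, 14, 15}
Component of 6: {0, 1, 2, 4, 6, 9, 10, 11, 12, 13, 14, 15}

Answer: 0, 1, 2, 4, 6, 9, 10, 11, 12, 13, 14, 15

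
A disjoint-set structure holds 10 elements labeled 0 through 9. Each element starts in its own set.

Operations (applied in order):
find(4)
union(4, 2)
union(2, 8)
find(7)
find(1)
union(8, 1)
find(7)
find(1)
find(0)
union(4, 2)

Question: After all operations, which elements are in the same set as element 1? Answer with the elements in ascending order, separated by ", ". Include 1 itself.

Step 1: find(4) -> no change; set of 4 is {4}
Step 2: union(4, 2) -> merged; set of 4 now {2, 4}
Step 3: union(2, 8) -> merged; set of 2 now {2, 4, 8}
Step 4: find(7) -> no change; set of 7 is {7}
Step 5: find(1) -> no change; set of 1 is {1}
Step 6: union(8, 1) -> merged; set of 8 now {1, 2, 4, 8}
Step 7: find(7) -> no change; set of 7 is {7}
Step 8: find(1) -> no change; set of 1 is {1, 2, 4, 8}
Step 9: find(0) -> no change; set of 0 is {0}
Step 10: union(4, 2) -> already same set; set of 4 now {1, 2, 4, 8}
Component of 1: {1, 2, 4, 8}

Answer: 1, 2, 4, 8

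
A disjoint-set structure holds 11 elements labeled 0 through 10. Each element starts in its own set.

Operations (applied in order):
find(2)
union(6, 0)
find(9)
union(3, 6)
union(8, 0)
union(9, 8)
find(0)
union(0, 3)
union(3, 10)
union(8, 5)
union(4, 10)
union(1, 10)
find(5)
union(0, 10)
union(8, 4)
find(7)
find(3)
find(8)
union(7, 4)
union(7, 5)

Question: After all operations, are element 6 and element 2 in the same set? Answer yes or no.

Answer: no

Derivation:
Step 1: find(2) -> no change; set of 2 is {2}
Step 2: union(6, 0) -> merged; set of 6 now {0, 6}
Step 3: find(9) -> no change; set of 9 is {9}
Step 4: union(3, 6) -> merged; set of 3 now {0, 3, 6}
Step 5: union(8, 0) -> merged; set of 8 now {0, 3, 6, 8}
Step 6: union(9, 8) -> merged; set of 9 now {0, 3, 6, 8, 9}
Step 7: find(0) -> no change; set of 0 is {0, 3, 6, 8, 9}
Step 8: union(0, 3) -> already same set; set of 0 now {0, 3, 6, 8, 9}
Step 9: union(3, 10) -> merged; set of 3 now {0, 3, 6, 8, 9, 10}
Step 10: union(8, 5) -> merged; set of 8 now {0, 3, 5, 6, 8, 9, 10}
Step 11: union(4, 10) -> merged; set of 4 now {0, 3, 4, 5, 6, 8, 9, 10}
Step 12: union(1, 10) -> merged; set of 1 now {0, 1, 3, 4, 5, 6, 8, 9, 10}
Step 13: find(5) -> no change; set of 5 is {0, 1, 3, 4, 5, 6, 8, 9, 10}
Step 14: union(0, 10) -> already same set; set of 0 now {0, 1, 3, 4, 5, 6, 8, 9, 10}
Step 15: union(8, 4) -> already same set; set of 8 now {0, 1, 3, 4, 5, 6, 8, 9, 10}
Step 16: find(7) -> no change; set of 7 is {7}
Step 17: find(3) -> no change; set of 3 is {0, 1, 3, 4, 5, 6, 8, 9, 10}
Step 18: find(8) -> no change; set of 8 is {0, 1, 3, 4, 5, 6, 8, 9, 10}
Step 19: union(7, 4) -> merged; set of 7 now {0, 1, 3, 4, 5, 6, 7, 8, 9, 10}
Step 20: union(7, 5) -> already same set; set of 7 now {0, 1, 3, 4, 5, 6, 7, 8, 9, 10}
Set of 6: {0, 1, 3, 4, 5, 6, 7, 8, 9, 10}; 2 is not a member.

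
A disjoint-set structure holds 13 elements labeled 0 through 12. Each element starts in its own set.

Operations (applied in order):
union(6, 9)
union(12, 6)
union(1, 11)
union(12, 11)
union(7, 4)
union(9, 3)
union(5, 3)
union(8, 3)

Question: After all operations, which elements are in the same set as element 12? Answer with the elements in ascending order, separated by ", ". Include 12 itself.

Step 1: union(6, 9) -> merged; set of 6 now {6, 9}
Step 2: union(12, 6) -> merged; set of 12 now {6, 9, 12}
Step 3: union(1, 11) -> merged; set of 1 now {1, 11}
Step 4: union(12, 11) -> merged; set of 12 now {1, 6, 9, 11, 12}
Step 5: union(7, 4) -> merged; set of 7 now {4, 7}
Step 6: union(9, 3) -> merged; set of 9 now {1, 3, 6, 9, 11, 12}
Step 7: union(5, 3) -> merged; set of 5 now {1, 3, 5, 6, 9, 11, 12}
Step 8: union(8, 3) -> merged; set of 8 now {1, 3, 5, 6, 8, 9, 11, 12}
Component of 12: {1, 3, 5, 6, 8, 9, 11, 12}

Answer: 1, 3, 5, 6, 8, 9, 11, 12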